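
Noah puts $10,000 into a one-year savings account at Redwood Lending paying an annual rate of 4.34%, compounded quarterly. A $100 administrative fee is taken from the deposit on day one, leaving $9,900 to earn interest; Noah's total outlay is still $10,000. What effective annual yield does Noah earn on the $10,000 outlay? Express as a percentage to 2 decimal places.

3.37%

Value after one year: 9,900 × (1 + 0.0434/4)^4 = 9,900 × 1.044111 = $10,336.70.
Effective yield on the $10,000 outlay: 10,336.70 / 10,000 − 1 = 0.033670 = 3.37%.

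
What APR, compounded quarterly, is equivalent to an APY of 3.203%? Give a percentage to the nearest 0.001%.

(1 + r/4)^4 − 1 = 0.03203, so 1 + r/4 = 1.03203^(1/4).
r/4 = 0.007913, so r = 0.031652 = 3.165%.

3.165%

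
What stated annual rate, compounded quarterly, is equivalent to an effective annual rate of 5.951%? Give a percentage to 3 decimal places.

5.823%

(1 + r/4)^4 − 1 = 0.05951, so 1 + r/4 = 1.05951^(1/4).
r/4 = 0.014557, so r = 0.058226 = 5.823%.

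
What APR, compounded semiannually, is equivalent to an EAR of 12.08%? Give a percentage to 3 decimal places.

(1 + r/2)^2 − 1 = 0.1208, so 1 + r/2 = 1.1208^(1/2).
r/2 = 0.058678, so r = 0.117357 = 11.736%.

11.736%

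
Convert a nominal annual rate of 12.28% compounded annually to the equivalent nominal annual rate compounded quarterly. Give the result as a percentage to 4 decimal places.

Compounded annually, EAR = nominal = 0.122800.
Solve (1 + r/4)^4 = 1.122800: r/4 = 1.122800^(1/4) − 1 = 0.029380, so r = 0.117519 = 11.7519%.

11.7519%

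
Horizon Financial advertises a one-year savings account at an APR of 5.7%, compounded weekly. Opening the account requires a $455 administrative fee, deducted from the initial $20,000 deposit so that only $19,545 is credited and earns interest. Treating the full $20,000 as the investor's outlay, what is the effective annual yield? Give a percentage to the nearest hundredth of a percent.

3.45%

Value after one year: 19,545 × (1 + 0.057/52)^52 = 19,545 × 1.058623 = $20,690.78.
Effective yield on the $20,000 outlay: 20,690.78 / 20,000 − 1 = 0.034539 = 3.45%.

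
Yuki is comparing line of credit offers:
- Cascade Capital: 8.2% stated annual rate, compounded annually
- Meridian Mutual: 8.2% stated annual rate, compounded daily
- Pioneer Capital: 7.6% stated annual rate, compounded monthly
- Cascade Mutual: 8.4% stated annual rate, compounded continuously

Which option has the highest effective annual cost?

Cascade Mutual

Cascade Capital: compounded annually, EAR = 8.200%
Meridian Mutual: (1 + 0.082/365)^365 − 1 = 8.545%
Pioneer Capital: (1 + 0.076/12)^12 − 1 = 7.870%
Cascade Mutual: e^0.084 − 1 = 8.763%
The highest effective annual rate is Cascade Mutual at 8.763%.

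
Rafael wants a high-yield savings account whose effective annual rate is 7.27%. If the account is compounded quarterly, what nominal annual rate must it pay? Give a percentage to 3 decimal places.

(1 + r/4)^4 − 1 = 0.0727, so 1 + r/4 = 1.0727^(1/4).
r/4 = 0.017700, so r = 0.070798 = 7.080%.

7.080%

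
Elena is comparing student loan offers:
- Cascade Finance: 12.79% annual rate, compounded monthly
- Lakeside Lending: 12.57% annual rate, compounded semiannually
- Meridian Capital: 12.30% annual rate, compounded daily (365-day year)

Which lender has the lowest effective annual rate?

Lakeside Lending

Cascade Finance: (1 + 0.1279/12)^12 − 1 = 13.567%
Lakeside Lending: (1 + 0.1257/2)^2 − 1 = 12.965%
Meridian Capital: (1 + 0.1230/365)^365 − 1 = 13.086%
The lowest effective annual rate is Lakeside Lending at 12.965%.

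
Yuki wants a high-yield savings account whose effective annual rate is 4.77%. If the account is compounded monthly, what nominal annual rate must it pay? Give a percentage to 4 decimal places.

4.6688%

(1 + r/12)^12 − 1 = 0.0477, so 1 + r/12 = 1.0477^(1/12).
r/12 = 0.003891, so r = 0.046688 = 4.6688%.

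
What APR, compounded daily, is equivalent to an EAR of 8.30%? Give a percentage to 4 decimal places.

7.9744%

(1 + r/365)^365 − 1 = 0.0830, so 1 + r/365 = 1.0830^(1/365).
r/365 = 0.000218, so r = 0.079744 = 7.9744%.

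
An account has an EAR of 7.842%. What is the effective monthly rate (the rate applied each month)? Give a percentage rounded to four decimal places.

The per-month rate i satisfies (1 + i)^12 = 1 + 0.07842.
i = 1.07842^(1/12) − 1 = 0.0063112 = 0.6311%.

0.6311%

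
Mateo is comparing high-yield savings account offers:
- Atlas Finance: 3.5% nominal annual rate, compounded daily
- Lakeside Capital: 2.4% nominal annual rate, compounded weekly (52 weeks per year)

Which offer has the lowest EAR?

Atlas Finance: (1 + 0.035/365)^365 − 1 = 3.562%
Lakeside Capital: (1 + 0.024/52)^52 − 1 = 2.428%
The lowest effective annual rate is Lakeside Capital at 2.428%.

Lakeside Capital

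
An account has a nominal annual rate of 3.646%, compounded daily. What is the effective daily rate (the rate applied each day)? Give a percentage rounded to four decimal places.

With a nominal annual rate compounded daily, the periodic rate is the nominal rate divided by 365.
i = 0.03646 / 365 = 0.0000999 = 0.0100%.

0.0100%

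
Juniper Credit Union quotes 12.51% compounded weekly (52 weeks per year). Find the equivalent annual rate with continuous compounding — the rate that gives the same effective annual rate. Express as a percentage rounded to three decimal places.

EAR = (1 + 0.1251/52)^52 − 1 = 0.133092.
Equivalent continuous rate: r = ln(1 + 0.133092) = 0.124950 = 12.495%.

12.495%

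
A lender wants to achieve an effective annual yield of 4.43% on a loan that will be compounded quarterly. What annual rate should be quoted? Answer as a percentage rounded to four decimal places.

4.3583%

(1 + r/4)^4 − 1 = 0.0443, so 1 + r/4 = 1.0443^(1/4).
r/4 = 0.010896, so r = 0.043583 = 4.3583%.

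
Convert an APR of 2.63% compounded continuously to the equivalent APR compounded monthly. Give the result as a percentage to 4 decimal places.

2.6329%

EAR under continuous compounding: e^0.0263 − 1 = 0.026649.
Solve (1 + r/12)^12 = 1.026649: r/12 = 1.026649^(1/12) − 1 = 0.002194, so r = 0.026329 = 2.6329%.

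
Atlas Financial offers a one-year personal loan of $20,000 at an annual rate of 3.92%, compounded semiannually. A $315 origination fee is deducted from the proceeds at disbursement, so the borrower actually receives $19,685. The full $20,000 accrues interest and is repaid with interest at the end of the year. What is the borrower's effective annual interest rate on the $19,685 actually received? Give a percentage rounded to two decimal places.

Amount owed after one year: 20,000 × (1 + 0.0392/2)^2 = 20,000 × 1.039584 = $20,791.68.
Effective rate on net proceeds: 20,791.68 / 19,685 − 1 = 0.056220 = 5.62%.

5.62%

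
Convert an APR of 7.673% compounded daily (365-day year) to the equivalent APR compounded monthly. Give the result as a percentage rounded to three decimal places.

EAR = (1 + 0.07673/365)^365 − 1 = 0.079742.
Solve (1 + r/12)^12 = 1.079742: r/12 = 1.079742^(1/12) − 1 = 0.006414, so r = 0.076968 = 7.697%.

7.697%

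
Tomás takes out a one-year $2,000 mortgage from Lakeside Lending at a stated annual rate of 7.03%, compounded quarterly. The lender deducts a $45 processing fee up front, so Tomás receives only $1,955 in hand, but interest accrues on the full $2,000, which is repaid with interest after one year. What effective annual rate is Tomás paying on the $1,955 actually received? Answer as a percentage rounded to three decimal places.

9.685%

Amount owed after one year: 2,000 × (1 + 0.0703/4)^4 = 2,000 × 1.072175 = $2,144.35.
Effective rate on net proceeds: 2,144.35 / 1,955 − 1 = 0.096854 = 9.685%.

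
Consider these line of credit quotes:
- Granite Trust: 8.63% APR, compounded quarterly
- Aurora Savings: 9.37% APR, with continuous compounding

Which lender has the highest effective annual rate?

Granite Trust: (1 + 0.0863/4)^4 − 1 = 8.913%
Aurora Savings: e^0.0937 − 1 = 9.823%
The highest effective annual rate is Aurora Savings at 9.823%.

Aurora Savings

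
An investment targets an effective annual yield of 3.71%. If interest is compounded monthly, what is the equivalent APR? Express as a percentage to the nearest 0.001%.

3.648%

(1 + r/12)^12 − 1 = 0.0371, so 1 + r/12 = 1.0371^(1/12).
r/12 = 0.003040, so r = 0.036484 = 3.648%.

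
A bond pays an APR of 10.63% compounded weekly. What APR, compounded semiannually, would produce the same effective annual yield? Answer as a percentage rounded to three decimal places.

EAR = (1 + 0.1063/52)^52 − 1 = 0.112035.
Solve (1 + r/2)^2 = 1.112035: r/2 = 1.112035^(1/2) − 1 = 0.054531, so r = 0.109061 = 10.906%.

10.906%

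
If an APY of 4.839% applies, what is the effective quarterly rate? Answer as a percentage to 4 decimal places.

The per-quarter rate i satisfies (1 + i)^4 = 1 + 0.04839.
i = 1.04839^(1/4) − 1 = 0.0118840 = 1.1884%.

1.1884%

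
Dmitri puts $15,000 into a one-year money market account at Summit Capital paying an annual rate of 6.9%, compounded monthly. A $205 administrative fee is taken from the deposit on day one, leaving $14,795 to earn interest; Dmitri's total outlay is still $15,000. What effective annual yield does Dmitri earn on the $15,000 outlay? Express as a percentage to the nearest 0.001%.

Value after one year: 14,795 × (1 + 0.069/12)^12 = 14,795 × 1.071224 = $15,848.77.
Effective yield on the $15,000 outlay: 15,848.77 / 15,000 − 1 = 0.056584 = 5.658%.

5.658%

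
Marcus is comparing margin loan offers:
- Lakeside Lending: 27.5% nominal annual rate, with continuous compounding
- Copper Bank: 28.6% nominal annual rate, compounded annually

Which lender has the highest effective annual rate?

Lakeside Lending: e^0.275 − 1 = 31.653%
Copper Bank: compounded annually, EAR = 28.600%
The highest effective annual rate is Lakeside Lending at 31.653%.

Lakeside Lending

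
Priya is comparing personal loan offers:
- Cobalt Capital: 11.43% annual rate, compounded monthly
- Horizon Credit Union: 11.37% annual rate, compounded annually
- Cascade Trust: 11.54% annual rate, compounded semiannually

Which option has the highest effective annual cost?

Cobalt Capital: (1 + 0.1143/12)^12 − 1 = 12.048%
Horizon Credit Union: compounded annually, EAR = 11.370%
Cascade Trust: (1 + 0.1154/2)^2 − 1 = 11.873%
The highest effective annual rate is Cobalt Capital at 12.048%.

Cobalt Capital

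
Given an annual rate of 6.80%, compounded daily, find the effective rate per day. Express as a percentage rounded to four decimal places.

0.0186%

With a nominal annual rate compounded daily, the periodic rate is the nominal rate divided by 365.
i = 0.0680 / 365 = 0.0001863 = 0.0186%.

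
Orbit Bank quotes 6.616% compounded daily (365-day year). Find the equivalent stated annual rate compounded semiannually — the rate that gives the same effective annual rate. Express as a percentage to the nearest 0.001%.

EAR = (1 + 0.06616/365)^365 − 1 = 0.068391.
Solve (1 + r/2)^2 = 1.068391: r/2 = 1.068391^(1/2) − 1 = 0.033630, so r = 0.067260 = 6.726%.

6.726%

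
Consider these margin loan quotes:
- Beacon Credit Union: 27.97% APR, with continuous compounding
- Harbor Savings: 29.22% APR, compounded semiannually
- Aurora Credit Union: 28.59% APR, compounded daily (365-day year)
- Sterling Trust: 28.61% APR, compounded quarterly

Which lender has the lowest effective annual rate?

Harbor Savings

Beacon Credit Union: e^0.2797 − 1 = 32.273%
Harbor Savings: (1 + 0.2922/2)^2 − 1 = 31.355%
Aurora Credit Union: (1 + 0.2859/365)^365 − 1 = 33.081%
Sterling Trust: (1 + 0.2861/4)^4 − 1 = 31.828%
The lowest effective annual rate is Harbor Savings at 31.355%.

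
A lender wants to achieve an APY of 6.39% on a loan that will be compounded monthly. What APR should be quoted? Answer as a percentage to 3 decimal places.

(1 + r/12)^12 − 1 = 0.0639, so 1 + r/12 = 1.0639^(1/12).
r/12 = 0.005175, so r = 0.062102 = 6.210%.

6.210%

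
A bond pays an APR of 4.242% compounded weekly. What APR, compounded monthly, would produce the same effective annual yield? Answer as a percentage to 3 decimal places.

4.248%

EAR = (1 + 0.04242/52)^52 − 1 = 0.043315.
Solve (1 + r/12)^12 = 1.043315: r/12 = 1.043315^(1/12) − 1 = 0.003540, so r = 0.042478 = 4.248%.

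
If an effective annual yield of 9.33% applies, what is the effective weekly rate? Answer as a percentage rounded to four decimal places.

The per-week rate i satisfies (1 + i)^52 = 1 + 0.0933.
i = 1.0933^(1/52) − 1 = 0.0017169 = 0.1717%.

0.1717%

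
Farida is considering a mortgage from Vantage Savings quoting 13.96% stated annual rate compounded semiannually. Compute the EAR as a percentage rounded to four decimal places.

EAR = (1 + 0.1396/2)^2 − 1.
= 1.144472 − 1 = 14.4472%.

14.4472%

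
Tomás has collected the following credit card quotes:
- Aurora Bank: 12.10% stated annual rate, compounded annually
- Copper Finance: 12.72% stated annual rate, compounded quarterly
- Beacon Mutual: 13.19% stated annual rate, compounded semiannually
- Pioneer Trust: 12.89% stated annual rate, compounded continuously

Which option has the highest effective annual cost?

Aurora Bank: compounded annually, EAR = 12.100%
Copper Finance: (1 + 0.1272/4)^4 − 1 = 13.340%
Beacon Mutual: (1 + 0.1319/2)^2 − 1 = 13.625%
Pioneer Trust: e^0.1289 − 1 = 13.758%
The highest effective annual rate is Pioneer Trust at 13.758%.

Pioneer Trust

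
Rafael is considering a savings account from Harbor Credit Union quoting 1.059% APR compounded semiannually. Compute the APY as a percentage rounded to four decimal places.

EAR = (1 + 0.01059/2)^2 − 1.
= 1.010618 − 1 = 1.0618%.

1.0618%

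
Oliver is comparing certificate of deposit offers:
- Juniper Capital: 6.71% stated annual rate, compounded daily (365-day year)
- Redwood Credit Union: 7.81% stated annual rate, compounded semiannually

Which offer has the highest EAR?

Redwood Credit Union

Juniper Capital: (1 + 0.0671/365)^365 − 1 = 6.940%
Redwood Credit Union: (1 + 0.0781/2)^2 − 1 = 7.962%
The highest effective annual rate is Redwood Credit Union at 7.962%.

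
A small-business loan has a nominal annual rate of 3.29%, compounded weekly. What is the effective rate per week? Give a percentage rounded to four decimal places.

0.0633%

With a nominal annual rate compounded weekly, the periodic rate is the nominal rate divided by 52.
i = 0.0329 / 52 = 0.0006327 = 0.0633%.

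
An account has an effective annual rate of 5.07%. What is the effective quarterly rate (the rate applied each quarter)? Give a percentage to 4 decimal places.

1.2441%

The per-quarter rate i satisfies (1 + i)^4 = 1 + 0.0507.
i = 1.0507^(1/4) − 1 = 0.0124409 = 1.2441%.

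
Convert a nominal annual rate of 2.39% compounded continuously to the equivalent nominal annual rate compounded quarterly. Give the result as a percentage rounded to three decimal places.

2.397%

EAR under continuous compounding: e^0.0239 − 1 = 0.024188.
Solve (1 + r/4)^4 = 1.024188: r/4 = 1.024188^(1/4) − 1 = 0.005993, so r = 0.023972 = 2.397%.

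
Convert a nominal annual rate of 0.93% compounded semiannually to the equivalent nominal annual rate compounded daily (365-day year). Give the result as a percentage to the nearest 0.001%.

EAR = (1 + 0.0093/2)^2 − 1 = 0.009322.
Solve (1 + r/365)^365 = 1.009322: r/365 = 1.009322^(1/365) − 1 = 0.000025, so r = 0.009279 = 0.928%.

0.928%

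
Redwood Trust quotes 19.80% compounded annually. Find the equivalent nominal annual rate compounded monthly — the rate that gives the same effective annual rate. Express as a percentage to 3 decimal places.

Compounded annually, EAR = nominal = 0.198000.
Solve (1 + r/12)^12 = 1.198000: r/12 = 1.198000^(1/12) − 1 = 0.015168, so r = 0.182020 = 18.202%.

18.202%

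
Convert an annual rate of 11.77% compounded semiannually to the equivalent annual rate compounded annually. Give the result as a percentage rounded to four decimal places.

12.1163%

EAR = (1 + 0.1177/2)^2 − 1 = 0.121163.
Compounded annually, the equivalent nominal rate is the EAR itself: 12.1163%.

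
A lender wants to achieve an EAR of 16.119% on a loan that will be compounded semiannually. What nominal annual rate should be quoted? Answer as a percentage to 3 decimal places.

15.517%

(1 + r/2)^2 − 1 = 0.16119, so 1 + r/2 = 1.16119^(1/2).
r/2 = 0.077585, so r = 0.155171 = 15.517%.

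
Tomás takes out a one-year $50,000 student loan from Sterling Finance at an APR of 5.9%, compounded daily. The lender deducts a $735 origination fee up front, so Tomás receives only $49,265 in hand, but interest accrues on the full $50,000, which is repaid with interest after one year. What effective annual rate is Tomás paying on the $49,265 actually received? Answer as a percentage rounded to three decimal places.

7.660%

Amount owed after one year: 50,000 × (1 + 0.059/365)^365 = 50,000 × 1.060770 = $53,038.51.
Effective rate on net proceeds: 53,038.51 / 49,265 − 1 = 0.076596 = 7.660%.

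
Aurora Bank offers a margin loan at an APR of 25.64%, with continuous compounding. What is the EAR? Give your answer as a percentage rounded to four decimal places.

29.2270%

With continuous compounding, EAR = e^0.2564 − 1.
e^0.2564 = 1.292270, so EAR = 0.292270 = 29.2270%.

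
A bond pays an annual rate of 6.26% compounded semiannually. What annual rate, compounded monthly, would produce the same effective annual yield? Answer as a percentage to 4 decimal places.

6.1799%

EAR = (1 + 0.0626/2)^2 − 1 = 0.063580.
Solve (1 + r/12)^12 = 1.063580: r/12 = 1.063580^(1/12) − 1 = 0.005150, so r = 0.061799 = 6.1799%.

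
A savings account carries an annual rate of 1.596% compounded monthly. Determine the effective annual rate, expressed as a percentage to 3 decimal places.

EAR = (1 + 0.01596/12)^12 − 1.
= (1 + 0.001330)^12 − 1 = 1.016077 − 1 = 1.608%.

1.608%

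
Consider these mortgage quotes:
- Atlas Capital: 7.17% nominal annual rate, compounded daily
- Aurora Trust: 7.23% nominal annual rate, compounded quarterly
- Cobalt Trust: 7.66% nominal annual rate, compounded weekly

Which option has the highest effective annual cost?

Atlas Capital: (1 + 0.0717/365)^365 − 1 = 7.433%
Aurora Trust: (1 + 0.0723/4)^4 − 1 = 7.428%
Cobalt Trust: (1 + 0.0766/52)^52 − 1 = 7.955%
The highest effective annual rate is Cobalt Trust at 7.955%.

Cobalt Trust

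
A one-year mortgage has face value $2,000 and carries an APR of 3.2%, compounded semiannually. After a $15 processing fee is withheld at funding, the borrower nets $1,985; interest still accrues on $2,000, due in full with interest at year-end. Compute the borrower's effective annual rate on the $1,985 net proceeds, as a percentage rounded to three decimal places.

4.006%

Amount owed after one year: 2,000 × (1 + 0.032/2)^2 = 2,000 × 1.032256 = $2,064.51.
Effective rate on net proceeds: 2,064.51 / 1,985 − 1 = 0.040056 = 4.006%.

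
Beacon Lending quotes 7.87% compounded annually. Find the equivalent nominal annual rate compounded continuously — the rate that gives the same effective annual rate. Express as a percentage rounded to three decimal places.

Compounded annually, EAR = nominal = 0.078700.
Equivalent continuous rate: r = ln(1 + 0.078700) = 0.075757 = 7.576%.

7.576%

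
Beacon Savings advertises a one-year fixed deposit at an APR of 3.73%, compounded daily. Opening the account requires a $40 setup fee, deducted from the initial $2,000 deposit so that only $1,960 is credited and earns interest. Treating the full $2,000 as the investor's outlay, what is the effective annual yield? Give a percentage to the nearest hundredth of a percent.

Value after one year: 1,960 × (1 + 0.0373/365)^365 = 1,960 × 1.038002 = $2,034.48.
Effective yield on the $2,000 outlay: 2,034.48 / 2,000 − 1 = 0.017242 = 1.72%.

1.72%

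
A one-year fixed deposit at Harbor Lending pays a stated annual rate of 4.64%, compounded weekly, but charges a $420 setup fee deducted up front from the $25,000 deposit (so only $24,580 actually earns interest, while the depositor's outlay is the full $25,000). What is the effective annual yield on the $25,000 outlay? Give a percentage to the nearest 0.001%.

Value after one year: 24,580 × (1 + 0.0464/52)^52 = 24,580 × 1.047472 = $25,746.85.
Effective yield on the $25,000 outlay: 25,746.85 / 25,000 − 1 = 0.029874 = 2.987%.

2.987%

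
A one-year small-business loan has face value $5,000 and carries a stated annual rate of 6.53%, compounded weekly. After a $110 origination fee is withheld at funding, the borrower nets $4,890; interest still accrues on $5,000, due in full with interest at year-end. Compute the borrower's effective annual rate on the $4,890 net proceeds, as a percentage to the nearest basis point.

9.14%

Amount owed after one year: 5,000 × (1 + 0.0653/52)^52 = 5,000 × 1.067435 = $5,337.18.
Effective rate on net proceeds: 5,337.18 / 4,890 − 1 = 0.091447 = 9.14%.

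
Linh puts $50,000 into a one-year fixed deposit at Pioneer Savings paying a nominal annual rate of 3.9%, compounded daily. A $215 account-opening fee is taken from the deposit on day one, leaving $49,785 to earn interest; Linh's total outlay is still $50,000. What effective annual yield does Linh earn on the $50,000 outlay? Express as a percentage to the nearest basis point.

Value after one year: 49,785 × (1 + 0.039/365)^365 = 49,785 × 1.039768 = $51,764.87.
Effective yield on the $50,000 outlay: 51,764.87 / 50,000 − 1 = 0.035297 = 3.53%.

3.53%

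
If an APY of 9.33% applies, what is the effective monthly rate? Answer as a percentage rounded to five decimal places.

The per-month rate i satisfies (1 + i)^12 = 1 + 0.0933.
i = 1.0933^(1/12) − 1 = 0.0074611 = 0.74611%.

0.74611%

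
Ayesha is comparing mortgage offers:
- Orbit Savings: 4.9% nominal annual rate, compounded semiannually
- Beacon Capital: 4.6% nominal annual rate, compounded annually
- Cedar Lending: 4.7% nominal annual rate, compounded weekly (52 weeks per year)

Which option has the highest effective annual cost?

Orbit Savings

Orbit Savings: (1 + 0.049/2)^2 − 1 = 4.960%
Beacon Capital: compounded annually, EAR = 4.600%
Cedar Lending: (1 + 0.047/52)^52 − 1 = 4.810%
The highest effective annual rate is Orbit Savings at 4.960%.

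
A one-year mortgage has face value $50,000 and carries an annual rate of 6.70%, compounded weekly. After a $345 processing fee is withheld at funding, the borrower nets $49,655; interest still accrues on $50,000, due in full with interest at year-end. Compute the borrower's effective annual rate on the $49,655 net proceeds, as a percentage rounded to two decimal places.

7.67%

Amount owed after one year: 50,000 × (1 + 0.0670/52)^52 = 50,000 × 1.069249 = $53,462.47.
Effective rate on net proceeds: 53,462.47 / 49,655 − 1 = 0.076678 = 7.67%.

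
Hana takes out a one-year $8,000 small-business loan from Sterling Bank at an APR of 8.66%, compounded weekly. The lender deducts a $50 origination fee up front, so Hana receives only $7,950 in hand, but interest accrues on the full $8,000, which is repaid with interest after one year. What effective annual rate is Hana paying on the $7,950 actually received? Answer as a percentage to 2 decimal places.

9.72%

Amount owed after one year: 8,000 × (1 + 0.0866/52)^52 = 8,000 × 1.090382 = $8,723.05.
Effective rate on net proceeds: 8,723.05 / 7,950 − 1 = 0.097240 = 9.72%.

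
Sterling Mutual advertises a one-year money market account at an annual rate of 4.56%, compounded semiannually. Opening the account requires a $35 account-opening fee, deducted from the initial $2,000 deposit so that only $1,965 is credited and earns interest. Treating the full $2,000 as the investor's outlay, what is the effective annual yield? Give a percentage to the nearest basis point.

Value after one year: 1,965 × (1 + 0.0456/2)^2 = 1,965 × 1.046120 = $2,055.63.
Effective yield on the $2,000 outlay: 2,055.63 / 2,000 − 1 = 0.027813 = 2.78%.

2.78%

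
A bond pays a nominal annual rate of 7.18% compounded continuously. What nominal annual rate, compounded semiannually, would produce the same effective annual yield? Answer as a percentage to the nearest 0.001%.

EAR under continuous compounding: e^0.0718 − 1 = 0.074440.
Solve (1 + r/2)^2 = 1.074440: r/2 = 1.074440^(1/2) − 1 = 0.036552, so r = 0.073104 = 7.310%.

7.310%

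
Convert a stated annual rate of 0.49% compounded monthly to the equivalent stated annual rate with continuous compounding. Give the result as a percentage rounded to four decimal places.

0.4899%

EAR = (1 + 0.0049/12)^12 − 1 = 0.004911.
Equivalent continuous rate: r = ln(1 + 0.004911) = 0.004899 = 0.4899%.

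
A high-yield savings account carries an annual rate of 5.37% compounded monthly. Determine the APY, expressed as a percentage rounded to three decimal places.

5.504%

EAR = (1 + 0.0537/12)^12 − 1.
= (1 + 0.004475)^12 − 1 = 1.055042 − 1 = 5.504%.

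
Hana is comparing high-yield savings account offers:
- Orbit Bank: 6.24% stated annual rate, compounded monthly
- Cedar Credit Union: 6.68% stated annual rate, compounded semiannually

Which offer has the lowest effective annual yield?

Orbit Bank: (1 + 0.0624/12)^12 − 1 = 6.422%
Cedar Credit Union: (1 + 0.0668/2)^2 − 1 = 6.792%
The lowest effective annual rate is Orbit Bank at 6.422%.

Orbit Bank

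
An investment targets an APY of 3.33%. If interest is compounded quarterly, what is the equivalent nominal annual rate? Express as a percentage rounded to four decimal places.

3.2892%

(1 + r/4)^4 − 1 = 0.0333, so 1 + r/4 = 1.0333^(1/4).
r/4 = 0.008223, so r = 0.032892 = 3.2892%.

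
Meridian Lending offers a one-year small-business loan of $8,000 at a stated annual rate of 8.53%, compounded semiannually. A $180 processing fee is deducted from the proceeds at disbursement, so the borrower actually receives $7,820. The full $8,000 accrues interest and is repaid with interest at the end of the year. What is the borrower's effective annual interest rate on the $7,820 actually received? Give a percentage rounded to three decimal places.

11.214%

Amount owed after one year: 8,000 × (1 + 0.0853/2)^2 = 8,000 × 1.087119 = $8,696.95.
Effective rate on net proceeds: 8,696.95 / 7,820 − 1 = 0.112142 = 11.214%.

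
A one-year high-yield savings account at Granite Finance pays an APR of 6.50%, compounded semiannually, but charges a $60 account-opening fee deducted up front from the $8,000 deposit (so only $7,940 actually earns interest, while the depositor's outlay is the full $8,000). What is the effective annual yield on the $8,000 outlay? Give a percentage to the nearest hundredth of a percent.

Value after one year: 7,940 × (1 + 0.0650/2)^2 = 7,940 × 1.066056 = $8,464.49.
Effective yield on the $8,000 outlay: 8,464.49 / 8,000 − 1 = 0.058061 = 5.81%.

5.81%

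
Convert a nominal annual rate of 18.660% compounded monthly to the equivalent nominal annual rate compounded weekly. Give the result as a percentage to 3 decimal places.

EAR = (1 + 0.18660/12)^12 − 1 = 0.203416.
Solve (1 + r/52)^52 = 1.203416: r/52 = 1.203416^(1/52) − 1 = 0.003567, so r = 0.185494 = 18.549%.

18.549%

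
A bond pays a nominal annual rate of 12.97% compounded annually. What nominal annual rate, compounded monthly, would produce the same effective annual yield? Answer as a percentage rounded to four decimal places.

Compounded annually, EAR = nominal = 0.129700.
Solve (1 + r/12)^12 = 1.129700: r/12 = 1.129700^(1/12) − 1 = 0.010214, so r = 0.122574 = 12.2574%.

12.2574%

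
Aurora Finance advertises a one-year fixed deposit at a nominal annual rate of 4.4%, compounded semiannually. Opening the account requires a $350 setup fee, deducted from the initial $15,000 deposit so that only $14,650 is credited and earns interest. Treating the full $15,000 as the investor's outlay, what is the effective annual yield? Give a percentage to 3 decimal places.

Value after one year: 14,650 × (1 + 0.044/2)^2 = 14,650 × 1.044484 = $15,301.69.
Effective yield on the $15,000 outlay: 15,301.69 / 15,000 − 1 = 0.020113 = 2.011%.

2.011%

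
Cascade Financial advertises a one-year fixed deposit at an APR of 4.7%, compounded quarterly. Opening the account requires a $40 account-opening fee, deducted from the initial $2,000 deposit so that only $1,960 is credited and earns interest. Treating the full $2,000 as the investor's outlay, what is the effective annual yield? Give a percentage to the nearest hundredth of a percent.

2.69%

Value after one year: 1,960 × (1 + 0.047/4)^4 = 1,960 × 1.047835 = $2,053.76.
Effective yield on the $2,000 outlay: 2,053.76 / 2,000 − 1 = 0.026878 = 2.69%.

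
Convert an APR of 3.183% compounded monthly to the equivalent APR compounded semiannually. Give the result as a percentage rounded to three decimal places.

3.204%

EAR = (1 + 0.03183/12)^12 − 1 = 0.032298.
Solve (1 + r/2)^2 = 1.032298: r/2 = 1.032298^(1/2) − 1 = 0.016021, so r = 0.032042 = 3.204%.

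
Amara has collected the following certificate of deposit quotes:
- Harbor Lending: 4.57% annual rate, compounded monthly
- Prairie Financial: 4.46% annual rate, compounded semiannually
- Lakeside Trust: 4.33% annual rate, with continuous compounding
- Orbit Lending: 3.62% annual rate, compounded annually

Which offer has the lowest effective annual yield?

Harbor Lending: (1 + 0.0457/12)^12 − 1 = 4.667%
Prairie Financial: (1 + 0.0446/2)^2 − 1 = 4.510%
Lakeside Trust: e^0.0433 − 1 = 4.425%
Orbit Lending: compounded annually, EAR = 3.620%
The lowest effective annual rate is Orbit Lending at 3.620%.

Orbit Lending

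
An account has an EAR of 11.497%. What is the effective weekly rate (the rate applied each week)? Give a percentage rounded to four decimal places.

0.2095%

The per-week rate i satisfies (1 + i)^52 = 1 + 0.11497.
i = 1.11497^(1/52) − 1 = 0.0020950 = 0.2095%.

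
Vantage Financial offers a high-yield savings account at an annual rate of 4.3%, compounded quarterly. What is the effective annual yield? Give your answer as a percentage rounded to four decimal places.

EAR = (1 + 0.043/4)^4 − 1.
= (1 + 0.010750)^4 − 1 = 1.043698 − 1 = 4.3698%.

4.3698%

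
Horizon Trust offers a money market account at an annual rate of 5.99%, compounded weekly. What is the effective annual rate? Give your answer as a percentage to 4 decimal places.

EAR = (1 + 0.0599/52)^52 − 1.
= (1 + 0.001152)^52 − 1 = 1.061694 − 1 = 6.1694%.

6.1694%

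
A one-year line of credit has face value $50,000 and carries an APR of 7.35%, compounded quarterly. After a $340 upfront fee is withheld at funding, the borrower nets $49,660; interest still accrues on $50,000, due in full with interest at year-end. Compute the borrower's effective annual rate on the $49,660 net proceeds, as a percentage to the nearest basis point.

8.29%

Amount owed after one year: 50,000 × (1 + 0.0735/4)^4 = 50,000 × 1.075551 = $53,777.54.
Effective rate on net proceeds: 53,777.54 / 49,660 − 1 = 0.082915 = 8.29%.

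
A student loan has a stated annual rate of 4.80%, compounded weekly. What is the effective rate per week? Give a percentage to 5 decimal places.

0.09231%

With a nominal annual rate compounded weekly, the periodic rate is the nominal rate divided by 52.
i = 0.0480 / 52 = 0.0009231 = 0.09231%.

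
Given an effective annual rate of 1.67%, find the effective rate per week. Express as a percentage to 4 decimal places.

The per-week rate i satisfies (1 + i)^52 = 1 + 0.0167.
i = 1.0167^(1/52) − 1 = 0.0003186 = 0.0319%.

0.0319%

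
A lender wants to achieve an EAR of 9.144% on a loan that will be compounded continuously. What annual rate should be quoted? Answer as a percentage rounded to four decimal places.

8.7498%

Continuous: nominal r satisfies e^r − 1 = 0.09144.
r = ln(1 + 0.09144) = ln(1.09144) = 0.087498 = 8.7498%.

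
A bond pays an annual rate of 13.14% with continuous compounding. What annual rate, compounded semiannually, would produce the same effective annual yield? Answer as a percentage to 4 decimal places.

13.5813%

EAR under continuous compounding: e^0.1314 − 1 = 0.140424.
Solve (1 + r/2)^2 = 1.140424: r/2 = 1.140424^(1/2) − 1 = 0.067906, so r = 0.135813 = 13.5813%.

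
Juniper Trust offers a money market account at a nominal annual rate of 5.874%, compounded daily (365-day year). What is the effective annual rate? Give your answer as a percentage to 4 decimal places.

6.0494%

EAR = (1 + 0.05874/365)^365 − 1.
= (1 + 0.000161)^365 − 1 = 1.060494 − 1 = 6.0494%.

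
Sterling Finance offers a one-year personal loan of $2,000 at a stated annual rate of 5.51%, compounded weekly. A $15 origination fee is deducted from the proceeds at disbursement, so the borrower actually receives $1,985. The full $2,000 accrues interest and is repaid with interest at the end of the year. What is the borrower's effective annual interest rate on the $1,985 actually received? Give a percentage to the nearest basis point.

6.46%

Amount owed after one year: 2,000 × (1 + 0.0551/52)^52 = 2,000 × 1.056615 = $2,113.23.
Effective rate on net proceeds: 2,113.23 / 1,985 − 1 = 0.064600 = 6.46%.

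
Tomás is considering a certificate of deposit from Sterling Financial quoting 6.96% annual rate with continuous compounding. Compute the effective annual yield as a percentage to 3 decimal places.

With continuous compounding, EAR = e^0.0696 − 1.
e^0.0696 = 1.072079, so EAR = 0.072079 = 7.208%.

7.208%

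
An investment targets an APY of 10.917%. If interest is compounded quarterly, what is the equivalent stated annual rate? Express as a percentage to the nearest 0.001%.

10.497%

(1 + r/4)^4 − 1 = 0.10917, so 1 + r/4 = 1.10917^(1/4).
r/4 = 0.026241, so r = 0.104966 = 10.497%.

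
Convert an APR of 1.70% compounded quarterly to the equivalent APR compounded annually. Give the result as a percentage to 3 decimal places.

EAR = (1 + 0.0170/4)^4 − 1 = 0.017109.
Compounded annually, the equivalent nominal rate is the EAR itself: 1.711%.

1.711%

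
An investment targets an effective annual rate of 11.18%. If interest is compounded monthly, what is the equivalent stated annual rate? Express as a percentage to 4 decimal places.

10.6450%

(1 + r/12)^12 − 1 = 0.1118, so 1 + r/12 = 1.1118^(1/12).
r/12 = 0.008871, so r = 0.106450 = 10.6450%.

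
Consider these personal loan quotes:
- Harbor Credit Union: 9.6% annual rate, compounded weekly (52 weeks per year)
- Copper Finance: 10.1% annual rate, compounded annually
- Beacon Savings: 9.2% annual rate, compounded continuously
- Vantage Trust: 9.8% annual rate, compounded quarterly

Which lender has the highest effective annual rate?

Harbor Credit Union: (1 + 0.096/52)^52 − 1 = 10.066%
Copper Finance: compounded annually, EAR = 10.100%
Beacon Savings: e^0.092 − 1 = 9.636%
Vantage Trust: (1 + 0.098/4)^4 − 1 = 10.166%
The highest effective annual rate is Vantage Trust at 10.166%.

Vantage Trust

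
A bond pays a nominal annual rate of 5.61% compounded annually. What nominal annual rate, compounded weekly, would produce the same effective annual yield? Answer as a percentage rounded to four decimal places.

Compounded annually, EAR = nominal = 0.056100.
Solve (1 + r/52)^52 = 1.056100: r/52 = 1.056100^(1/52) − 1 = 0.001050, so r = 0.054612 = 5.4612%.

5.4612%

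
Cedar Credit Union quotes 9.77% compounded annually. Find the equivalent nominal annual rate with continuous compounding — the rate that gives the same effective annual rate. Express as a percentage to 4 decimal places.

Compounded annually, EAR = nominal = 0.097700.
Equivalent continuous rate: r = ln(1 + 0.097700) = 0.093217 = 9.3217%.

9.3217%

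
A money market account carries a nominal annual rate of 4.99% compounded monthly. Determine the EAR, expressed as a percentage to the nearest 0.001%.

5.106%

EAR = (1 + 0.0499/12)^12 − 1.
= (1 + 0.004158)^12 − 1 = 1.051057 − 1 = 5.106%.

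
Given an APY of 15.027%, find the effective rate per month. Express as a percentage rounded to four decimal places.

The per-month rate i satisfies (1 + i)^12 = 1 + 0.15027.
i = 1.15027^(1/12) − 1 = 0.0117347 = 1.1735%.

1.1735%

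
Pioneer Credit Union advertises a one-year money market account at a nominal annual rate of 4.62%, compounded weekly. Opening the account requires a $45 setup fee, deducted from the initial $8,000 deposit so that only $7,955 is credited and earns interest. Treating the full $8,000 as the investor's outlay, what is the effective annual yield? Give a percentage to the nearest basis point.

Value after one year: 7,955 × (1 + 0.0462/52)^52 = 7,955 × 1.047262 = $8,330.97.
Effective yield on the $8,000 outlay: 8,330.97 / 8,000 − 1 = 0.041372 = 4.14%.

4.14%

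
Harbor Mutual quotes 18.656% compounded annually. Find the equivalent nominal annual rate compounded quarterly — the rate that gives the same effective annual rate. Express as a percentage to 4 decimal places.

17.4769%

Compounded annually, EAR = nominal = 0.186560.
Solve (1 + r/4)^4 = 1.186560: r/4 = 1.186560^(1/4) − 1 = 0.043692, so r = 0.174769 = 17.4769%.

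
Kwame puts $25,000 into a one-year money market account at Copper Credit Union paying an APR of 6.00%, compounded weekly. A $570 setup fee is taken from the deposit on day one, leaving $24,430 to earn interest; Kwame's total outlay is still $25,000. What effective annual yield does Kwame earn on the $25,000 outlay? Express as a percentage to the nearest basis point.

3.76%

Value after one year: 24,430 × (1 + 0.0600/52)^52 = 24,430 × 1.061800 = $25,939.77.
Effective yield on the $25,000 outlay: 25,939.77 / 25,000 − 1 = 0.037591 = 3.76%.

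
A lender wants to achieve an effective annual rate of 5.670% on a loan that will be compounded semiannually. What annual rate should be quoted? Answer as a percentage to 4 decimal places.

5.5918%

(1 + r/2)^2 − 1 = 0.05670, so 1 + r/2 = 1.05670^(1/2).
r/2 = 0.027959, so r = 0.055918 = 5.5918%.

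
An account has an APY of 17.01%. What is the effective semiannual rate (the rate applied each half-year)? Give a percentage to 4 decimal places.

8.1712%

The per-half-year rate i satisfies (1 + i)^2 = 1 + 0.1701.
i = 1.1701^(1/2) − 1 = 0.0817116 = 8.1712%.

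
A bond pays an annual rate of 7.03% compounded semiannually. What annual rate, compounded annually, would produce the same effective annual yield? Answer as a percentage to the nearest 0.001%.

EAR = (1 + 0.0703/2)^2 − 1 = 0.071536.
Compounded annually, the equivalent nominal rate is the EAR itself: 7.154%.

7.154%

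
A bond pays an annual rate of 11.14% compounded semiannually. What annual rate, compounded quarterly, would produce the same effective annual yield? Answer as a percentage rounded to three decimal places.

10.989%

EAR = (1 + 0.1114/2)^2 − 1 = 0.114502.
Solve (1 + r/4)^4 = 1.114502: r/4 = 1.114502^(1/4) − 1 = 0.027473, so r = 0.109891 = 10.989%.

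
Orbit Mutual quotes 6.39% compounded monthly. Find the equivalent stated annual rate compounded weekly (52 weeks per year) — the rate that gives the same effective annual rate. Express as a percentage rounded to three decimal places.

6.377%

EAR = (1 + 0.0639/12)^12 − 1 = 0.065805.
Solve (1 + r/52)^52 = 1.065805: r/52 = 1.065805^(1/52) − 1 = 0.001226, so r = 0.063770 = 6.377%.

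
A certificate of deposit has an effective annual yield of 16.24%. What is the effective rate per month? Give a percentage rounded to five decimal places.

1.26195%

The per-month rate i satisfies (1 + i)^12 = 1 + 0.1624.
i = 1.1624^(1/12) − 1 = 0.0126195 = 1.26195%.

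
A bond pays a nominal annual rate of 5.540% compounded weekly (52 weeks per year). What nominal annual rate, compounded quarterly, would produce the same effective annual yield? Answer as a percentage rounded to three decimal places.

EAR = (1 + 0.05540/52)^52 − 1 = 0.056932.
Solve (1 + r/4)^4 = 1.056932: r/4 = 1.056932^(1/4) − 1 = 0.013939, so r = 0.055756 = 5.576%.

5.576%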